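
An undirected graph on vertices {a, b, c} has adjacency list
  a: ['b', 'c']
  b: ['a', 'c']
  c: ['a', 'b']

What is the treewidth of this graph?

A width-2 tree decomposition is:
Bags: B1 = {a, b, c}
Tree: (single bag)
A single bag containing all 3 vertices is trivially a valid decomposition of width 2. For the lower bound, the 3 vertices {a, b, c} are pairwise adjacent, and any tree decomposition puts a clique entirely inside one bag — forcing width ≥ 2. Hence tw(G) = 2 exactly.

2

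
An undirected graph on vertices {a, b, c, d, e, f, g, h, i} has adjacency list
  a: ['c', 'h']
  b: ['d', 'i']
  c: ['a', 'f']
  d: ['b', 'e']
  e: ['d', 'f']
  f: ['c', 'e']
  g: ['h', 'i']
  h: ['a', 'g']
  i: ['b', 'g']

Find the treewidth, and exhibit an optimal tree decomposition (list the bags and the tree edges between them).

Treewidth 2.
One optimal decomposition is:
Bags: B1 = {g, h, i}  B2 = {b, h, i}  B3 = {b, d, h}  B4 = {d, e, h}  B5 = {e, f, h}  B6 = {c, f, h}  B7 = {a, c, h}
Tree: B1–B2, B2–B3, B3–B4, B4–B5, B5–B6, B6–B7

Every bag has size at most 3, so the width is 3 − 1 = 2 and tw(G) ≤ 2. The edges h–g–i–b–d–e–f–c–a–h form a cycle, so G is not a tree and its treewidth is at least 2. The upper and lower bounds meet at 2, so that is the treewidth.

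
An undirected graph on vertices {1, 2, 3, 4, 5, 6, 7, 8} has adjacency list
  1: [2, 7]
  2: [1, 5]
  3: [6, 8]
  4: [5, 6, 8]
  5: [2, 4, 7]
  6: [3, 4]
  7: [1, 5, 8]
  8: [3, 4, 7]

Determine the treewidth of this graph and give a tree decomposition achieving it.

Treewidth 2.
One such decomposition:
Bags: B1 = {1, 2, 7}  B2 = {2, 5, 7}  B3 = {5, 7, 8}  B4 = {4, 5, 8}  B5 = {3, 4, 8}  B6 = {3, 4, 6}
Tree: B1–B2, B2–B3, B3–B4, B4–B5, B5–B6

The largest bag has 3 vertices, giving width 2; this decomposition certifies tw(G) ≤ 2. For the lower bound, G contains the cycle 1–2–5–7–1, so G is not a forest; only forests have treewidth ≤ 1, hence tw(G) ≥ 2. Therefore the treewidth is 2.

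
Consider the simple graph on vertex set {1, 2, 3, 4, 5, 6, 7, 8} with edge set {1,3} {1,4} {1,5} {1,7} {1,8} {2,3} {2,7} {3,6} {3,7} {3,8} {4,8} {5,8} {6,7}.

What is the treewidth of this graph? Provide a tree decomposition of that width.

Every bag has size at most 3, so the width is 3 − 1 = 2 and tw(G) ≤ 2. On the other hand G contains the 3-clique {1, 3, 8}. A clique must lie in a single bag of any decomposition, so no decomposition can have width below 2. Therefore the treewidth is 2.

Treewidth 2.
One optimal decomposition is:
Bags: B1 = {2, 3, 7}  B2 = {3, 6, 7}  B3 = {1, 3, 7}  B4 = {1, 3, 8}  B5 = {1, 5, 8}  B6 = {1, 4, 8}
Tree: B1–B2, B1–B3, B3–B4, B4–B5, B5–B6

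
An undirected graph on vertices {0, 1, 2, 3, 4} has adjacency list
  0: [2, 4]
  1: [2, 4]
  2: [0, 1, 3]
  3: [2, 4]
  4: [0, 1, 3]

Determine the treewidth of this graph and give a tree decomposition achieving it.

Treewidth 2.
One optimal decomposition is:
Bags: B1 = {0, 2, 4}  B2 = {1, 2, 4}  B3 = {2, 3, 4}
Tree: B1–B2, B2–B3

The largest bag has 3 vertices, giving width 2; this decomposition certifies tw(G) ≤ 2. The edges 2–0–4–1–2 form a cycle, so G is not a tree and its treewidth is at least 2. The upper and lower bounds meet at 2, so that is the treewidth.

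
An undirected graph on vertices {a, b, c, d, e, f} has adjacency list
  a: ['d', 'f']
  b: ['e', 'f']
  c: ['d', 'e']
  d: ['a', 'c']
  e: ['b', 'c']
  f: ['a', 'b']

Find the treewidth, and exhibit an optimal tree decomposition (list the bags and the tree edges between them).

Every bag has size at most 3, so the width is 3 − 1 = 2 and tw(G) ≤ 2. The edges f–b–e–c–d–a–f form a cycle, so G is not a tree and its treewidth is at least 2. Therefore the treewidth is 2.

Treewidth 2.
One such decomposition:
Bags: B1 = {b, e, f}  B2 = {c, e, f}  B3 = {c, d, f}  B4 = {a, d, f}
Tree: B1–B2, B2–B3, B3–B4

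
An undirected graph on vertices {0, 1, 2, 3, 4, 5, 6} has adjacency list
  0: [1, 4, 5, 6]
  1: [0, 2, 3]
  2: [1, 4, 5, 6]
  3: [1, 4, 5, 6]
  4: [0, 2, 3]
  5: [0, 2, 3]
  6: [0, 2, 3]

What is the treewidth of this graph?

3

A width-3 tree decomposition is:
Bags: B1 = {0, 1, 2, 3}  B2 = {0, 2, 3, 6}  B3 = {0, 2, 3, 5}  B4 = {0, 2, 3, 4}
Tree: B1–B2, B2–B3, B3–B4
Every bag has size at most 4, so the width is 4 − 1 = 3 and tw(G) ≤ 3. For the lower bound: the 4 vertex sets {1,3}, {2,6}, {0}, {5} are disjoint, each induces a connected subgraph, and every pair is joined by at least one edge of G. Contracting each set to a single vertex therefore yields K_{4} as a minor, and since treewidth is minor-monotone, tw(G) ≥ tw(K_{4}) = 3. The upper and lower bounds meet at 3, so that is the treewidth.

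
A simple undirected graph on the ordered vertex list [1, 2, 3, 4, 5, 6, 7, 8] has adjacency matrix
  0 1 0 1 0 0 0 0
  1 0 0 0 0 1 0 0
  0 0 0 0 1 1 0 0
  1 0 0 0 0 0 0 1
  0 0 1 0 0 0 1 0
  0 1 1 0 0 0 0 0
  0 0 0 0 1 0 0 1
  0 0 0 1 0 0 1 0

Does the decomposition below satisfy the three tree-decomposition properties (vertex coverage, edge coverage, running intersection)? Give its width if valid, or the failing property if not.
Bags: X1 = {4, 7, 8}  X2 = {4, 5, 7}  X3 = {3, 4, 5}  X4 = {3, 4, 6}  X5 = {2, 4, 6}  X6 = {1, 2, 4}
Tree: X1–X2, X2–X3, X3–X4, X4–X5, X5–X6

Checking the three conditions: (i) the bags cover all of {1, 2, 3, 4, 5, 6, 7, 8}; (ii) for each edge, some bag contains both endpoints; (iii) the bags containing any fixed vertex form a subtree. All hold, so the decomposition is valid with width 3 − 1 = 2.

Yes; width 2.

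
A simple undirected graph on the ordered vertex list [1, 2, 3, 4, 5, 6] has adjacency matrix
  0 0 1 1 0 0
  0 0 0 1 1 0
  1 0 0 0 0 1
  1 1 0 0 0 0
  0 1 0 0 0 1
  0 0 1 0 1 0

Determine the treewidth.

2

A width-2 tree decomposition is:
Bags: B1 = {1, 2, 4}  B2 = {1, 2, 5}  B3 = {1, 5, 6}  B4 = {1, 3, 6}
Tree: B1–B2, B2–B3, B3–B4
Each bag holds 3 vertices, so the decomposition has width 2, which upper-bounds the treewidth. For the lower bound, G contains the cycle 1–4–2–5–6–3–1, so G is not a forest; only forests have treewidth ≤ 1, hence tw(G) ≥ 2. Combining the bounds, tw(G) = 2.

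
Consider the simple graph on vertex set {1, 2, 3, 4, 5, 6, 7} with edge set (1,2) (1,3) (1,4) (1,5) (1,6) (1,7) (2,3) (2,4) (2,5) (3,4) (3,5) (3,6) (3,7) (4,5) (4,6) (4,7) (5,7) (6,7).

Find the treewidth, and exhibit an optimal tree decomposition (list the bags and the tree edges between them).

Treewidth 4.
One such decomposition:
Bags: B1 = {1, 2, 3, 4, 5}  B2 = {1, 3, 4, 5, 7}  B3 = {1, 3, 4, 6, 7}
Tree: B1–B2, B2–B3

Every bag has size at most 5, so the width is 5 − 1 = 4 and tw(G) ≤ 4. On the other hand G contains the 5-clique {1, 2, 3, 4, 5}. A clique must lie in a single bag of any decomposition, so no decomposition can have width below 4. Hence tw(G) = 4 exactly.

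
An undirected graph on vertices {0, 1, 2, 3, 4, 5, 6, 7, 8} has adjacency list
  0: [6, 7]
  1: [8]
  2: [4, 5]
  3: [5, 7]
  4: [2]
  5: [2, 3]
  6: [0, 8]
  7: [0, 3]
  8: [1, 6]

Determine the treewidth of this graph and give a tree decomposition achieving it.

Every bag has size at most 2, so the width is 2 − 1 = 1 and tw(G) ≤ 1. Any graph with an edge has treewidth ≥ 1, and G has the edge 1–8. The upper and lower bounds meet at 1, so that is the treewidth.

Treewidth 1.
One such decomposition:
Bags: B1 = {1, 8}  B2 = {6, 8}  B3 = {0, 6}  B4 = {0, 7}  B5 = {3, 7}  B6 = {3, 5}  B7 = {2, 5}  B8 = {2, 4}
Tree: B1–B2, B2–B3, B3–B4, B4–B5, B5–B6, B6–B7, B7–B8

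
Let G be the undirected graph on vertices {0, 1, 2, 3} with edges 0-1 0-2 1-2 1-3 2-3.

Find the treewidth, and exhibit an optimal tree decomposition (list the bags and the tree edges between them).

Treewidth 2.
One such decomposition:
Bags: B1 = {1, 2, 3}  B2 = {0, 1, 2}
Tree: B1–B2

Every bag has size at most 3, so the width is 3 − 1 = 2 and tw(G) ≤ 2. On the other hand G contains the 3-clique {0, 1, 2}. A clique must lie in a single bag of any decomposition, so no decomposition can have width below 2. Therefore the treewidth is 2.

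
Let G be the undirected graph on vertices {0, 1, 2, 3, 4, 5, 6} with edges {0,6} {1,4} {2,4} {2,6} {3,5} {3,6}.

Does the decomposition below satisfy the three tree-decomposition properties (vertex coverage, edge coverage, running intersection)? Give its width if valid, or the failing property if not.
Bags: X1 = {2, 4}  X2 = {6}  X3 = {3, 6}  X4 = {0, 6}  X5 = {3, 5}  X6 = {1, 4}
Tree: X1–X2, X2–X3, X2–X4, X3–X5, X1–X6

A tree decomposition must satisfy three properties: every vertex lies in some bag; for every edge, both endpoints lie together in some bag; and for every vertex, the bags containing it form a connected subtree. Here edge (2,6) lies in no bag, so the decomposition is invalid.

No — edge (2,6) lies in no bag.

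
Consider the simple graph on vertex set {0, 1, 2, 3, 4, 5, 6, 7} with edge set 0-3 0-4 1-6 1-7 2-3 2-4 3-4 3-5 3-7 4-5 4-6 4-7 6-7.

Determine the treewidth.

2

A width-2 tree decomposition is:
Bags: B1 = {3, 4, 7}  B2 = {4, 6, 7}  B3 = {1, 6, 7}  B4 = {3, 4, 5}  B5 = {0, 3, 4}  B6 = {2, 3, 4}
Tree: B1–B2, B2–B3, B1–B4, B1–B5, B4–B6
Every bag has size at most 3, so the width is 3 − 1 = 2 and tw(G) ≤ 2. For the lower bound, the 3 vertices {1, 6, 7} are pairwise adjacent, and any tree decomposition puts a clique entirely inside one bag — forcing width ≥ 2. Hence tw(G) = 2 exactly.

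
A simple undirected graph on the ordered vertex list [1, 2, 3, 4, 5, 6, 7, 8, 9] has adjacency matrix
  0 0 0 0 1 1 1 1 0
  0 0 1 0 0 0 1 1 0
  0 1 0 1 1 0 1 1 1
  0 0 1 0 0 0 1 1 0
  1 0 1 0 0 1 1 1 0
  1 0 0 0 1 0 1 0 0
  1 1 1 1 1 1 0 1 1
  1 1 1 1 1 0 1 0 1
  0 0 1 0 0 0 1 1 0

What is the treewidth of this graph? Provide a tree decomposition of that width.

Treewidth 3.
One such decomposition:
Bags: B1 = {3, 4, 7, 8}  B2 = {2, 3, 7, 8}  B3 = {3, 7, 8, 9}  B4 = {3, 5, 7, 8}  B5 = {1, 5, 7, 8}  B6 = {1, 5, 6, 7}
Tree: B1–B2, B2–B3, B3–B4, B4–B5, B5–B6

Every bag has size at most 4, so the width is 4 − 1 = 3 and tw(G) ≤ 3. On the other hand G contains the 4-clique {1, 5, 7, 8}. A clique must lie in a single bag of any decomposition, so no decomposition can have width below 3. Combining the bounds, tw(G) = 3.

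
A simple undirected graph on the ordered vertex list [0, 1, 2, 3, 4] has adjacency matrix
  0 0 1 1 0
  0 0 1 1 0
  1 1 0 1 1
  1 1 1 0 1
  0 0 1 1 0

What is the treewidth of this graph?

2

A width-2 tree decomposition is:
Bags: B1 = {1, 2, 3}  B2 = {2, 3, 4}  B3 = {0, 2, 3}
Tree: B1–B2, B2–B3
Each bag holds 3 vertices, so the decomposition has width 2, which upper-bounds the treewidth. For the lower bound, the 3 vertices {0, 2, 3} are pairwise adjacent, and any tree decomposition puts a clique entirely inside one bag — forcing width ≥ 2. The upper and lower bounds meet at 2, so that is the treewidth.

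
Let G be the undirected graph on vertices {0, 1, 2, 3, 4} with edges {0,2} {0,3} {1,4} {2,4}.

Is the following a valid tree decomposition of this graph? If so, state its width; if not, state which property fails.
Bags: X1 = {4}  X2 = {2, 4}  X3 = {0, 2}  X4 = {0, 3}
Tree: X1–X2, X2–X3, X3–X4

No — vertex 1 appears in no bag.

A tree decomposition must satisfy three properties: every vertex lies in some bag; for every edge, both endpoints lie together in some bag; and for every vertex, the bags containing it form a connected subtree. Here vertex 1 appears in no bag, so the decomposition is invalid.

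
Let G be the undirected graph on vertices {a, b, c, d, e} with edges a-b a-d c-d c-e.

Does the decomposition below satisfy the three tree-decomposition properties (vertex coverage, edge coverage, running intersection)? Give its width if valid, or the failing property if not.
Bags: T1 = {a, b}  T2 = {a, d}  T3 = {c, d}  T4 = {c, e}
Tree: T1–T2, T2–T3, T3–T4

Checking the three conditions: (i) the bags cover all of {a, b, c, d, e}; (ii) for each edge, some bag contains both endpoints; (iii) the bags containing any fixed vertex form a subtree. All hold, so the decomposition is valid with width 2 − 1 = 1.

Yes; width 1.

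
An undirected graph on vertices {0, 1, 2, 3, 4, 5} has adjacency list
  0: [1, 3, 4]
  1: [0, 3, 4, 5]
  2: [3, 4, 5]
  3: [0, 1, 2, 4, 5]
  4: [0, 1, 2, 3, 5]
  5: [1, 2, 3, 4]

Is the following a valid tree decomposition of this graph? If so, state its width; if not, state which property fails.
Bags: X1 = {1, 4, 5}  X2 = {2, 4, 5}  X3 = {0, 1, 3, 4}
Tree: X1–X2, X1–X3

A tree decomposition must satisfy three properties: every vertex lies in some bag; for every edge, both endpoints lie together in some bag; and for every vertex, the bags containing it form a connected subtree. Here edge (3,5) lies in no bag, so the decomposition is invalid.

No — edge (3,5) lies in no bag.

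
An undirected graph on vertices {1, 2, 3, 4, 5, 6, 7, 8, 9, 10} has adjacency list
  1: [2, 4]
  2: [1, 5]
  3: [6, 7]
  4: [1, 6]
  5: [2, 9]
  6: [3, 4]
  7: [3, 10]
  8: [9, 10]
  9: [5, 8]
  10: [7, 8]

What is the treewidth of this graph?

2

A width-2 tree decomposition is:
Bags: B1 = {3, 6, 7}  B2 = {6, 7, 10}  B3 = {6, 8, 10}  B4 = {6, 8, 9}  B5 = {5, 6, 9}  B6 = {2, 5, 6}  B7 = {1, 2, 6}  B8 = {1, 4, 6}
Tree: B1–B2, B2–B3, B3–B4, B4–B5, B5–B6, B6–B7, B7–B8
The largest bag has 3 vertices, giving width 2; this decomposition certifies tw(G) ≤ 2. Since 6–3–7–10–8–9–5–2–1–4–6 is a cycle in G, G is not acyclic. Forests are exactly the graphs of treewidth ≤ 1, so tw(G) ≥ 2. Therefore the treewidth is 2.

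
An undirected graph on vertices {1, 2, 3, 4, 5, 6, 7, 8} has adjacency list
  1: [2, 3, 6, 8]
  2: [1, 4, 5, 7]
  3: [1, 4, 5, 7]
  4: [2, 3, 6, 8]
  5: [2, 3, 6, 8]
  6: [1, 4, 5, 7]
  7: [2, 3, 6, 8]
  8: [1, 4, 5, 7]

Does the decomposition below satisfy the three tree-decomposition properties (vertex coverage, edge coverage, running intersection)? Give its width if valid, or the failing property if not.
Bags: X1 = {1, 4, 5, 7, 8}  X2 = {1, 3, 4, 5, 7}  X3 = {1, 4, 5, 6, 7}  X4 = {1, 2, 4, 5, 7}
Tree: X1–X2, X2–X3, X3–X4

Yes; width 4.

Checking the three conditions: (i) the bags cover all of {1, 2, 3, 4, 5, 6, 7, 8}; (ii) for each edge, some bag contains both endpoints; (iii) the bags containing any fixed vertex form a subtree. All hold, so the decomposition is valid with width 5 − 1 = 4.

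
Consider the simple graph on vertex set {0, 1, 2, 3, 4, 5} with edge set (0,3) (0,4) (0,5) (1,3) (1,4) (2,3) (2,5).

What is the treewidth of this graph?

2

A width-2 tree decomposition is:
Bags: B1 = {2, 3, 5}  B2 = {0, 3, 5}  B3 = {0, 1, 3}  B4 = {0, 1, 4}
Tree: B1–B2, B2–B3, B3–B4
The largest bag has 3 vertices, giving width 2; this decomposition certifies tw(G) ≤ 2. The edges 2–5–0–3–2 form a cycle, so G is not a tree and its treewidth is at least 2. Therefore the treewidth is 2.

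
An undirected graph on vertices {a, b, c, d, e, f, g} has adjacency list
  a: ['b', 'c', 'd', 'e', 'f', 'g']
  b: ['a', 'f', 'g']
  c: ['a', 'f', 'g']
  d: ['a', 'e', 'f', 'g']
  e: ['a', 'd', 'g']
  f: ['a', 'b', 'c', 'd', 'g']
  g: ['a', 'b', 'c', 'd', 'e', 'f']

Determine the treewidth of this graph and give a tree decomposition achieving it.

Treewidth 3.
One optimal decomposition is:
Bags: B1 = {a, c, f, g}  B2 = {a, b, f, g}  B3 = {a, d, f, g}  B4 = {a, d, e, g}
Tree: B1–B2, B2–B3, B3–B4

Every bag has size at most 4, so the width is 4 − 1 = 3 and tw(G) ≤ 3. On the other hand G contains the 4-clique {a, d, e, g}. A clique must lie in a single bag of any decomposition, so no decomposition can have width below 3. Combining the bounds, tw(G) = 3.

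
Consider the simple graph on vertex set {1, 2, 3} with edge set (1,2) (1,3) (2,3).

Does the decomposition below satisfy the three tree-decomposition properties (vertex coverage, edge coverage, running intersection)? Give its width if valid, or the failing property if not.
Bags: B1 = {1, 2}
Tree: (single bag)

A tree decomposition must satisfy three properties: every vertex lies in some bag; for every edge, both endpoints lie together in some bag; and for every vertex, the bags containing it form a connected subtree. Here vertex 3 appears in no bag, so the decomposition is invalid.

No — vertex 3 appears in no bag.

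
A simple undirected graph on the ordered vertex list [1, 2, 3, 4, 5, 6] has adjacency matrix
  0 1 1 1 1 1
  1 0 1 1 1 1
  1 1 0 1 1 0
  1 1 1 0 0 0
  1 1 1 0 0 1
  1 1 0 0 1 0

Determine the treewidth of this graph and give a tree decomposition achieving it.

Treewidth 3.
One such decomposition:
Bags: B1 = {1, 2, 3, 5}  B2 = {1, 2, 3, 4}  B3 = {1, 2, 5, 6}
Tree: B1–B2, B1–B3

Each bag holds 4 vertices, so the decomposition has width 3, which upper-bounds the treewidth. For the lower bound, the 4 vertices {1, 2, 3, 4} are pairwise adjacent, and any tree decomposition puts a clique entirely inside one bag — forcing width ≥ 3. Combining the bounds, tw(G) = 3.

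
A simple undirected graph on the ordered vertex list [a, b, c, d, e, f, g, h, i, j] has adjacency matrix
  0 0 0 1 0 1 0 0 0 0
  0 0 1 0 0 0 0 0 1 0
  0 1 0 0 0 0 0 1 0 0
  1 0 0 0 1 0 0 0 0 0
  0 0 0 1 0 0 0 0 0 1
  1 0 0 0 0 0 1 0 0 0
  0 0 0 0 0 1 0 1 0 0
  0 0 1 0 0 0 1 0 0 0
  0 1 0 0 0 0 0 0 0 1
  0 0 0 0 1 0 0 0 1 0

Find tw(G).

2

A width-2 tree decomposition is:
Bags: B1 = {a, d, f}  B2 = {d, f, g}  B3 = {d, g, h}  B4 = {c, d, h}  B5 = {b, c, d}  B6 = {b, d, i}  B7 = {d, i, j}  B8 = {d, e, j}
Tree: B1–B2, B2–B3, B3–B4, B4–B5, B5–B6, B6–B7, B7–B8
Each bag holds 3 vertices, so the decomposition has width 2, which upper-bounds the treewidth. The edges d–a–f–g–h–c–b–i–j–e–d form a cycle, so G is not a tree and its treewidth is at least 2. Combining the bounds, tw(G) = 2.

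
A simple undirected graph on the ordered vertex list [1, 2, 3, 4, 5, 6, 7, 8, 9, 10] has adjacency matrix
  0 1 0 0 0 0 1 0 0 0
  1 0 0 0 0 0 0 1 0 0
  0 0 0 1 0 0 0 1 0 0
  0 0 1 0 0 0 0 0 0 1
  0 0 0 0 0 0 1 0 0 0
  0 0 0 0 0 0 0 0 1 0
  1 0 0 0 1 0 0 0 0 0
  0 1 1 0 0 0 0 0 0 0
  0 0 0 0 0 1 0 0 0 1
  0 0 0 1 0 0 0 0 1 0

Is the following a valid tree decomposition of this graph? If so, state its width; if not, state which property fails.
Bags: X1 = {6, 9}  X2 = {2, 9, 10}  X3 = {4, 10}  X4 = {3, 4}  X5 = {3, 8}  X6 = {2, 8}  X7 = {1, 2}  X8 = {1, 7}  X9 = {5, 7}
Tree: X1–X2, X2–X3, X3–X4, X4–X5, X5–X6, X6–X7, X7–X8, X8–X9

No — bags containing vertex 2 are not connected in the tree.

A tree decomposition must satisfy three properties: every vertex lies in some bag; for every edge, both endpoints lie together in some bag; and for every vertex, the bags containing it form a connected subtree. Here bags containing vertex 2 are not connected in the tree, so the decomposition is invalid.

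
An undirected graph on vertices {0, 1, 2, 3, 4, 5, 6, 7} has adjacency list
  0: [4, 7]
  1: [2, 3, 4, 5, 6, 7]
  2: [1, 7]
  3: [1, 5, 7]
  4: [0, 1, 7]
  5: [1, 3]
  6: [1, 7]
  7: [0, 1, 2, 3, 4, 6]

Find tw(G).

2

A width-2 tree decomposition is:
Bags: B1 = {1, 3, 7}  B2 = {1, 4, 7}  B3 = {1, 3, 5}  B4 = {1, 6, 7}  B5 = {1, 2, 7}  B6 = {0, 4, 7}
Tree: B1–B2, B1–B3, B1–B4, B1–B5, B2–B6
Every bag has size at most 3, so the width is 3 − 1 = 2 and tw(G) ≤ 2. Conversely, {0, 4, 7} is a clique of size 3, and the vertices of any clique must share a bag in every tree decomposition; so some bag has ≥ 3 vertices and tw(G) ≥ 2. Combining the bounds, tw(G) = 2.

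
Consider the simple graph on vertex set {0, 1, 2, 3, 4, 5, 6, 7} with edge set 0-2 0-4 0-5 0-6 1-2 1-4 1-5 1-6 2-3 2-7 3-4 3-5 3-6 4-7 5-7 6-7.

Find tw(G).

4

A width-4 tree decomposition is:
Bags: B1 = {0, 1, 3, 4, 7}  B2 = {0, 1, 3, 5, 7}  B3 = {0, 1, 3, 6, 7}  B4 = {0, 1, 2, 3, 7}
Tree: B1–B2, B2–B3, B3–B4
Every bag has size at most 5, so the width is 5 − 1 = 4 and tw(G) ≤ 4. For the lower bound: the 5 vertex sets {1,4}, {5,7}, {3,6}, {0}, {2} are disjoint, each induces a connected subgraph, and every pair is joined by at least one edge of G. Contracting each set to a single vertex therefore yields K_{5} as a minor, and since treewidth is minor-monotone, tw(G) ≥ tw(K_{5}) = 4. The upper and lower bounds meet at 4, so that is the treewidth.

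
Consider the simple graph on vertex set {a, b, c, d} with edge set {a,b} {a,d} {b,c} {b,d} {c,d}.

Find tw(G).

2

A width-2 tree decomposition is:
Bags: B1 = {b, c, d}  B2 = {a, b, d}
Tree: B1–B2
Each bag holds 3 vertices, so the decomposition has width 2, which upper-bounds the treewidth. On the other hand G contains the 3-clique {b, c, d}. A clique must lie in a single bag of any decomposition, so no decomposition can have width below 2. Therefore the treewidth is 2.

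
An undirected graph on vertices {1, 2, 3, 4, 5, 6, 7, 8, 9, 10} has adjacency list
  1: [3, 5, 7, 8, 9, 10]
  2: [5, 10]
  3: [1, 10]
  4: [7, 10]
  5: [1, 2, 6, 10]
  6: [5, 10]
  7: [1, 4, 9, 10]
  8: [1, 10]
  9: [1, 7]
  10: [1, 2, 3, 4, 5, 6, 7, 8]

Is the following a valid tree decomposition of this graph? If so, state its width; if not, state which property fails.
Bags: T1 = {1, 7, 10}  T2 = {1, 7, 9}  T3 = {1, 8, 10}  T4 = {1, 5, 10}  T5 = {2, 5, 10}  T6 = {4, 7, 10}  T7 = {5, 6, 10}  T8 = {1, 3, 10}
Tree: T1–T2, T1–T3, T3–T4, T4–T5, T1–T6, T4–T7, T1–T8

Every vertex of G appears in some bag (union = {1, 2, 3, 4, 5, 6, 7, 8, 9, 10}); every edge is covered by a bag; and for each vertex v the set of bags containing v is connected in the bag tree. The decomposition is therefore valid. The largest bag has 3 vertices, so the width is 2.

Yes; width 2.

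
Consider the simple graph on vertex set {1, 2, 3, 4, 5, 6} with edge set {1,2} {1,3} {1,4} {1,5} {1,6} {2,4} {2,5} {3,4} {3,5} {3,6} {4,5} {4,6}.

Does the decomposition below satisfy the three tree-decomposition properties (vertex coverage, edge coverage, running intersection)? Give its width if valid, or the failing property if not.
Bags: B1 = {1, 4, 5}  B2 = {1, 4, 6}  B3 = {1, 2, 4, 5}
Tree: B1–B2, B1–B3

A tree decomposition must satisfy three properties: every vertex lies in some bag; for every edge, both endpoints lie together in some bag; and for every vertex, the bags containing it form a connected subtree. Here vertex 3 appears in no bag, so the decomposition is invalid.

No — vertex 3 appears in no bag.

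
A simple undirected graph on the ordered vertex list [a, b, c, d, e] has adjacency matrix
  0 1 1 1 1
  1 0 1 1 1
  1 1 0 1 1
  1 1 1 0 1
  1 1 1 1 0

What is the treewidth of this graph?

4

A width-4 tree decomposition is:
Bags: B1 = {a, b, c, d, e}
Tree: (single bag)
With just one bag of size 5, the width is 5 − 1 = 4, so tw(G) ≤ 4. Conversely, {a, b, c, d, e} is a clique of size 5, and the vertices of any clique must share a bag in every tree decomposition; so some bag has ≥ 5 vertices and tw(G) ≥ 4. Therefore the treewidth is 4.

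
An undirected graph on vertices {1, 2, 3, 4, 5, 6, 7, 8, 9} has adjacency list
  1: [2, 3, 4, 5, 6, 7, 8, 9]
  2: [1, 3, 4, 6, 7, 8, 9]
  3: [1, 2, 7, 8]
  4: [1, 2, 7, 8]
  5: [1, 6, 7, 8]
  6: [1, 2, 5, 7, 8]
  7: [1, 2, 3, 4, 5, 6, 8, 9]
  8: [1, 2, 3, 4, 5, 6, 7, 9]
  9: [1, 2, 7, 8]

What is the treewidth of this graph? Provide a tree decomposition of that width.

Treewidth 4.
One such decomposition:
Bags: B1 = {1, 2, 3, 7, 8}  B2 = {1, 2, 6, 7, 8}  B3 = {1, 2, 7, 8, 9}  B4 = {1, 2, 4, 7, 8}  B5 = {1, 5, 6, 7, 8}
Tree: B1–B2, B1–B3, B3–B4, B2–B5

Every bag has size at most 5, so the width is 5 − 1 = 4 and tw(G) ≤ 4. On the other hand G contains the 5-clique {1, 2, 7, 8, 9}. A clique must lie in a single bag of any decomposition, so no decomposition can have width below 4. Hence tw(G) = 4 exactly.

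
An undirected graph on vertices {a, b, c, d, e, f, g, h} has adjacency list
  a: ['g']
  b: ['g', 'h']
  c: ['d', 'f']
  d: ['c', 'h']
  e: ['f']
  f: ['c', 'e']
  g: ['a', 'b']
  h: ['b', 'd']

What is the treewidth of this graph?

1

A width-1 tree decomposition is:
Bags: B1 = {e, f}  B2 = {c, f}  B3 = {c, d}  B4 = {d, h}  B5 = {b, h}  B6 = {b, g}  B7 = {a, g}
Tree: B1–B2, B2–B3, B3–B4, B4–B5, B5–B6, B6–B7
The largest bag has 2 vertices, giving width 1; this decomposition certifies tw(G) ≤ 1. G has an edge, so its treewidth is at least 1. The upper and lower bounds meet at 1, so that is the treewidth.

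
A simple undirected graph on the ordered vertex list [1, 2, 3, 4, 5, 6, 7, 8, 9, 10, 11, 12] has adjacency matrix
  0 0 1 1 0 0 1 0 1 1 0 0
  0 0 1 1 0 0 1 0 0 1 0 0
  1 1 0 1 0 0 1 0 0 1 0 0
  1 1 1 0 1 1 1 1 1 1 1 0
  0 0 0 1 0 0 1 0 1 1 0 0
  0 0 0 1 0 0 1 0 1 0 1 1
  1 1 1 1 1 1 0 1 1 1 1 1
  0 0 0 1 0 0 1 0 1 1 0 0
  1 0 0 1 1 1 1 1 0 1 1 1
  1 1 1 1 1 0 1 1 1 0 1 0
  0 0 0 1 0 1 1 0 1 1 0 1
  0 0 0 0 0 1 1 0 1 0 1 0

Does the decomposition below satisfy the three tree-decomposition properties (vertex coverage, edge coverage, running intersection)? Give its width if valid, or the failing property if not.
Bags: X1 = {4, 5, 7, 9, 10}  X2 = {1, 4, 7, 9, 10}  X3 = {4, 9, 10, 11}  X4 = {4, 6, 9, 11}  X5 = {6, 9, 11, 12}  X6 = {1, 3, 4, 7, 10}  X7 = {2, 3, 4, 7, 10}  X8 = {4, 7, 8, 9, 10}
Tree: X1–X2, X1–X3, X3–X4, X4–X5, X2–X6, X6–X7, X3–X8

No — edge (7,11) lies in no bag.

A tree decomposition must satisfy three properties: every vertex lies in some bag; for every edge, both endpoints lie together in some bag; and for every vertex, the bags containing it form a connected subtree. Here edge (7,11) lies in no bag, so the decomposition is invalid.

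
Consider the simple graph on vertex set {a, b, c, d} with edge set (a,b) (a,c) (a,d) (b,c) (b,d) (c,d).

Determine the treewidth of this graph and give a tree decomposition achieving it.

With just one bag of size 4, the width is 4 − 1 = 3, so tw(G) ≤ 3. For the lower bound, the 4 vertices {a, b, c, d} are pairwise adjacent, and any tree decomposition puts a clique entirely inside one bag — forcing width ≥ 3. The upper and lower bounds meet at 3, so that is the treewidth.

Treewidth 3.
One such decomposition:
Bags: B1 = {a, b, c, d}
Tree: (single bag)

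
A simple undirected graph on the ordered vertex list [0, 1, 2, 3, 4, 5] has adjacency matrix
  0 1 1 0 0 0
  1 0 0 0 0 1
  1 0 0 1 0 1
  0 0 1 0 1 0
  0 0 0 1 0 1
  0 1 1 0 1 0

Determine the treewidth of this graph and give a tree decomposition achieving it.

Treewidth 2.
Bags: B1 = {0, 1, 5}  B2 = {0, 2, 5}  B3 = {2, 4, 5}  B4 = {2, 3, 4}
Tree: B1–B2, B2–B3, B3–B4

The largest bag has 3 vertices, giving width 2; this decomposition certifies tw(G) ≤ 2. The edges 1–0–2–5–1 form a cycle, so G is not a tree and its treewidth is at least 2. The upper and lower bounds meet at 2, so that is the treewidth.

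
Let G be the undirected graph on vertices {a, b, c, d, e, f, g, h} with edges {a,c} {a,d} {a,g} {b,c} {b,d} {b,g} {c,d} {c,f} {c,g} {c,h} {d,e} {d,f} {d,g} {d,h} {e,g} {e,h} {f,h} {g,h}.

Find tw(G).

A width-3 tree decomposition is:
Bags: B1 = {b, c, d, g}  B2 = {c, d, g, h}  B3 = {d, e, g, h}  B4 = {c, d, f, h}  B5 = {a, c, d, g}
Tree: B1–B2, B2–B3, B2–B4, B2–B5
Each bag holds 4 vertices, so the decomposition has width 3, which upper-bounds the treewidth. On the other hand G contains the 4-clique {d, e, g, h}. A clique must lie in a single bag of any decomposition, so no decomposition can have width below 3. The upper and lower bounds meet at 3, so that is the treewidth.

3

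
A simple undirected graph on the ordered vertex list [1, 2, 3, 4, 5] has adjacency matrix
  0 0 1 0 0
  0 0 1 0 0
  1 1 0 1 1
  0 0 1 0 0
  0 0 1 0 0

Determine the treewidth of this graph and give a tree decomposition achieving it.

Treewidth 1.
One such decomposition:
Bags: B1 = {2, 3}  B2 = {3, 5}  B3 = {3, 4}  B4 = {1, 3}
Tree: B1–B2, B2–B3, B3–B4

Every bag has size at most 2, so the width is 2 − 1 = 1 and tw(G) ≤ 1. G has an edge, so its treewidth is at least 1. Hence tw(G) = 1 exactly.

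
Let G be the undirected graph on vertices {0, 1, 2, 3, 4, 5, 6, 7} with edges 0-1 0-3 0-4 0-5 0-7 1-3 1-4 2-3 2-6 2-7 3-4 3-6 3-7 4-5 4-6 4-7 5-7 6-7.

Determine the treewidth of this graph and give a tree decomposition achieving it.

Treewidth 3.
Bags: B1 = {3, 4, 6, 7}  B2 = {2, 3, 6, 7}  B3 = {0, 3, 4, 7}  B4 = {0, 1, 3, 4}  B5 = {0, 4, 5, 7}
Tree: B1–B2, B1–B3, B3–B4, B3–B5

The largest bag has 4 vertices, giving width 3; this decomposition certifies tw(G) ≤ 3. On the other hand G contains the 4-clique {2, 3, 6, 7}. A clique must lie in a single bag of any decomposition, so no decomposition can have width below 3. The upper and lower bounds meet at 3, so that is the treewidth.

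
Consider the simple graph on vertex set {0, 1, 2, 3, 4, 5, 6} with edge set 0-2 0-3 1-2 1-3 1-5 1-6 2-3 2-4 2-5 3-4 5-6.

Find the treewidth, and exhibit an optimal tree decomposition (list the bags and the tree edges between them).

Every bag has size at most 3, so the width is 3 − 1 = 2 and tw(G) ≤ 2. For the lower bound, the 3 vertices {0, 2, 3} are pairwise adjacent, and any tree decomposition puts a clique entirely inside one bag — forcing width ≥ 2. The upper and lower bounds meet at 2, so that is the treewidth.

Treewidth 2.
One such decomposition:
Bags: B1 = {0, 2, 3}  B2 = {2, 3, 4}  B3 = {1, 2, 3}  B4 = {1, 2, 5}  B5 = {1, 5, 6}
Tree: B1–B2, B2–B3, B3–B4, B4–B5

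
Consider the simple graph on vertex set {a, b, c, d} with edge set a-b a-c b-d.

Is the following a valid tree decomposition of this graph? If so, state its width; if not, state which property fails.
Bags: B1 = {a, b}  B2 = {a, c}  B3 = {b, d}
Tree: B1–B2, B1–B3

Checking the three conditions: (i) the bags cover all of {a, b, c, d}; (ii) for each edge, some bag contains both endpoints; (iii) the bags containing any fixed vertex form a subtree. All hold, so the decomposition is valid with width 2 − 1 = 1.

Yes; width 1.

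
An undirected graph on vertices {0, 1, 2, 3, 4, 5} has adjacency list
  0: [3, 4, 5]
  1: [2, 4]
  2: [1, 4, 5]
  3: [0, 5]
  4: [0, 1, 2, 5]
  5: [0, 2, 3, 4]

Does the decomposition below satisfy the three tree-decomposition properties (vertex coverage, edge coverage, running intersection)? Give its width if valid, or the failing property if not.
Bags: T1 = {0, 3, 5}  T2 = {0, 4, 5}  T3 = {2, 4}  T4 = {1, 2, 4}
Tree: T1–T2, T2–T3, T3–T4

A tree decomposition must satisfy three properties: every vertex lies in some bag; for every edge, both endpoints lie together in some bag; and for every vertex, the bags containing it form a connected subtree. Here edge (5,2) lies in no bag, so the decomposition is invalid.

No — edge (5,2) lies in no bag.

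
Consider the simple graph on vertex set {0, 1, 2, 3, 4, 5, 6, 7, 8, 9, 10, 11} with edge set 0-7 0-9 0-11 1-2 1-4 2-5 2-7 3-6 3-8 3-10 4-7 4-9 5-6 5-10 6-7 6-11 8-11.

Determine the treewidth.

3

A width-3 tree decomposition is:
Bags: B1 = {1, 2, 4, 9}  B2 = {2, 4, 7, 9}  B3 = {0, 2, 7, 9}  B4 = {0, 2, 5, 7}  B5 = {0, 5, 6, 7}  B6 = {0, 5, 6, 11}  B7 = {5, 6, 10, 11}  B8 = {3, 6, 10, 11}  B9 = {3, 8, 10, 11}
Tree: B1–B2, B2–B3, B3–B4, B4–B5, B5–B6, B6–B7, B7–B8, B8–B9
Every bag has size at most 4, so the width is 4 − 1 = 3 and tw(G) ≤ 3. For the lower bound: the 4 vertex sets {1,4,9}, {2}, {7}, {0,5,6,11} are disjoint, each induces a connected subgraph, and every pair is joined by at least one edge of G. Contracting each set to a single vertex therefore yields K_{4} as a minor, and since treewidth is minor-monotone, tw(G) ≥ tw(K_{4}) = 3. Therefore the treewidth is 3.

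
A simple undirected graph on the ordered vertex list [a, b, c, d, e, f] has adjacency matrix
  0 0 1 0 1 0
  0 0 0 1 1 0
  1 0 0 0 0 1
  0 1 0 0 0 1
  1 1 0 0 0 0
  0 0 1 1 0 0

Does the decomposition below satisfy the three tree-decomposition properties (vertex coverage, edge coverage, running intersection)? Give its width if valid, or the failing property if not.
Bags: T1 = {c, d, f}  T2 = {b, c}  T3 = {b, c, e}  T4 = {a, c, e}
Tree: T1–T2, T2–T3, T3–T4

A tree decomposition must satisfy three properties: every vertex lies in some bag; for every edge, both endpoints lie together in some bag; and for every vertex, the bags containing it form a connected subtree. Here edge (d,b) lies in no bag, so the decomposition is invalid.

No — edge (d,b) lies in no bag.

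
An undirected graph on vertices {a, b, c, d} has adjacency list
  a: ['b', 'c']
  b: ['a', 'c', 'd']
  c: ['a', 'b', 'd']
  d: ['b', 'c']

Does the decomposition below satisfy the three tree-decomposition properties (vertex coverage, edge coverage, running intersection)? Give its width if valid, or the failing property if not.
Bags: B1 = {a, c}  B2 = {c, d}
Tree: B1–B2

A tree decomposition must satisfy three properties: every vertex lies in some bag; for every edge, both endpoints lie together in some bag; and for every vertex, the bags containing it form a connected subtree. Here vertex b appears in no bag, so the decomposition is invalid.

No — vertex b appears in no bag.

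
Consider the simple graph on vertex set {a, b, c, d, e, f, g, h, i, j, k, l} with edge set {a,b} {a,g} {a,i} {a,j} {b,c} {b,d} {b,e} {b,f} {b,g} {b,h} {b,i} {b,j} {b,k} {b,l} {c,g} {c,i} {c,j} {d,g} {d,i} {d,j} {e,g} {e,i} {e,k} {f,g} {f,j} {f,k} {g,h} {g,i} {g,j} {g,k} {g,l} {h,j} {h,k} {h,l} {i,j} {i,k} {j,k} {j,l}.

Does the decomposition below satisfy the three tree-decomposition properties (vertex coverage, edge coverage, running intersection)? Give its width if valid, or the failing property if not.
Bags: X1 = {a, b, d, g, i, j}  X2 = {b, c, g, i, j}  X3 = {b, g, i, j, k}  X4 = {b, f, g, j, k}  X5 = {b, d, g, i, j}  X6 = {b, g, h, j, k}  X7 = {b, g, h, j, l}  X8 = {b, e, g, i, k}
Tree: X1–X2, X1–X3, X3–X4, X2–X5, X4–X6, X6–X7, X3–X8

No — bags containing vertex d are not connected in the tree.

A tree decomposition must satisfy three properties: every vertex lies in some bag; for every edge, both endpoints lie together in some bag; and for every vertex, the bags containing it form a connected subtree. Here bags containing vertex d are not connected in the tree, so the decomposition is invalid.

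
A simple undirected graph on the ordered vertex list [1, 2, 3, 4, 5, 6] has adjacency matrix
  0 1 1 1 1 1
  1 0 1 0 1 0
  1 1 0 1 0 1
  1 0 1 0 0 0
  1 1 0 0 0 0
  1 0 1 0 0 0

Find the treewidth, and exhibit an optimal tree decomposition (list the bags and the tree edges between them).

Treewidth 2.
One optimal decomposition is:
Bags: B1 = {1, 2, 3}  B2 = {1, 3, 4}  B3 = {1, 2, 5}  B4 = {1, 3, 6}
Tree: B1–B2, B1–B3, B2–B4

Each bag holds 3 vertices, so the decomposition has width 2, which upper-bounds the treewidth. Conversely, {1, 2, 3} is a clique of size 3, and the vertices of any clique must share a bag in every tree decomposition; so some bag has ≥ 3 vertices and tw(G) ≥ 2. The upper and lower bounds meet at 2, so that is the treewidth.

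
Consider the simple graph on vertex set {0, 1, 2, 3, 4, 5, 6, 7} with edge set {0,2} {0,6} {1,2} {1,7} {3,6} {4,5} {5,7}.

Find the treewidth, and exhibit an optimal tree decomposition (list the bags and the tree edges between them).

Each bag holds 2 vertices, so the decomposition has width 1, which upper-bounds the treewidth. G has an edge, so its treewidth is at least 1. Hence tw(G) = 1 exactly.

Treewidth 1.
Bags: B1 = {3, 6}  B2 = {0, 6}  B3 = {0, 2}  B4 = {1, 2}  B5 = {1, 7}  B6 = {5, 7}  B7 = {4, 5}
Tree: B1–B2, B2–B3, B3–B4, B4–B5, B5–B6, B6–B7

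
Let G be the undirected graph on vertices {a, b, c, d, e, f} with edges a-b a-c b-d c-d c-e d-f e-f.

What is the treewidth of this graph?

2

A width-2 tree decomposition is:
Bags: B1 = {c, e, f}  B2 = {c, d, f}  B3 = {a, c, d}  B4 = {a, b, d}
Tree: B1–B2, B2–B3, B3–B4
Every bag has size at most 3, so the width is 3 − 1 = 2 and tw(G) ≤ 2. Since e–f–d–c–e is a cycle in G, G is not acyclic. Forests are exactly the graphs of treewidth ≤ 1, so tw(G) ≥ 2. Hence tw(G) = 2 exactly.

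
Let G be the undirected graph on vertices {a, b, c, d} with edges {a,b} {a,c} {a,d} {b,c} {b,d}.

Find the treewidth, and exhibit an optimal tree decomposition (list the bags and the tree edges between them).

Every bag has size at most 3, so the width is 3 − 1 = 2 and tw(G) ≤ 2. For the lower bound, the 3 vertices {a, b, d} are pairwise adjacent, and any tree decomposition puts a clique entirely inside one bag — forcing width ≥ 2. Therefore the treewidth is 2.

Treewidth 2.
Bags: B1 = {a, b, d}  B2 = {a, b, c}
Tree: B1–B2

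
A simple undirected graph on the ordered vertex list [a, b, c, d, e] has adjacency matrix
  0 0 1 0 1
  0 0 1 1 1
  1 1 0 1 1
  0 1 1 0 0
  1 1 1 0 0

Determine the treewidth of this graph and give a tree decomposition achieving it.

Each bag holds 3 vertices, so the decomposition has width 2, which upper-bounds the treewidth. For the lower bound, the 3 vertices {b, c, d} are pairwise adjacent, and any tree decomposition puts a clique entirely inside one bag — forcing width ≥ 2. Hence tw(G) = 2 exactly.

Treewidth 2.
One optimal decomposition is:
Bags: B1 = {b, c, e}  B2 = {a, c, e}  B3 = {b, c, d}
Tree: B1–B2, B1–B3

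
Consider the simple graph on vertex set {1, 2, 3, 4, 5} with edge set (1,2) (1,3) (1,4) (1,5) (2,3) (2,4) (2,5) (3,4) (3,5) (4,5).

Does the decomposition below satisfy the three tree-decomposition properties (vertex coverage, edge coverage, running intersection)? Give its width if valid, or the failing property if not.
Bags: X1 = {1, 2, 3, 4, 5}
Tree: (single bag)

Yes; width 4.

Vertex coverage: the bags together contain {1, 2, 3, 4, 5}, the full vertex set. Edge coverage: each edge of G has both endpoints in at least one bag. Running intersection: for every vertex, the bags containing it form a connected subtree. All three properties hold, so this is a valid tree decomposition of width max|bag| − 1 = 4, and hence tw(G) ≤ 4.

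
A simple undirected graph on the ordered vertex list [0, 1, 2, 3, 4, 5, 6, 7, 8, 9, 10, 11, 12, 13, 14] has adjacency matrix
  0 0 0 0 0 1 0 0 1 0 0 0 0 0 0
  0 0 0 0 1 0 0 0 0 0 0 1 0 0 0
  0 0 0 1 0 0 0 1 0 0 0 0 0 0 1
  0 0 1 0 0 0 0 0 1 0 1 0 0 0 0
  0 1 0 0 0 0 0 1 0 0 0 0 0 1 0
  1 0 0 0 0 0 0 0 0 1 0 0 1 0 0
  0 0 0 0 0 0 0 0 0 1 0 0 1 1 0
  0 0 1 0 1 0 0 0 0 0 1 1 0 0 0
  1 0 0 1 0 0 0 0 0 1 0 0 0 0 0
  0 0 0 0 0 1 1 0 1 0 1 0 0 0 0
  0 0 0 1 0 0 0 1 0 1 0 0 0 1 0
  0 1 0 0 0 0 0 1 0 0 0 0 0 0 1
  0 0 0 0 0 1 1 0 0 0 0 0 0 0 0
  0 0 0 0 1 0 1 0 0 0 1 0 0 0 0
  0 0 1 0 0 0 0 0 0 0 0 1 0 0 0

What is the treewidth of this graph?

3

A width-3 tree decomposition is:
Bags: B1 = {1, 4, 11, 14}  B2 = {4, 7, 11, 14}  B3 = {2, 4, 7, 14}  B4 = {2, 4, 7, 13}  B5 = {2, 7, 10, 13}  B6 = {2, 3, 10, 13}  B7 = {3, 6, 10, 13}  B8 = {3, 6, 9, 10}  B9 = {3, 6, 8, 9}  B10 = {6, 8, 9, 12}  B11 = {5, 8, 9, 12}  B12 = {0, 5, 8, 12}
Tree: B1–B2, B2–B3, B3–B4, B4–B5, B5–B6, B6–B7, B7–B8, B8–B9, B9–B10, B10–B11, B11–B12
Each bag holds 4 vertices, so the decomposition has width 3, which upper-bounds the treewidth. For the lower bound: the 4 vertex sets {1,11,14}, {4}, {7}, {2,3,10,13} are disjoint, each induces a connected subgraph, and every pair is joined by at least one edge of G. Contracting each set to a single vertex therefore yields K_{4} as a minor, and since treewidth is minor-monotone, tw(G) ≥ tw(K_{4}) = 3. Hence tw(G) = 3 exactly.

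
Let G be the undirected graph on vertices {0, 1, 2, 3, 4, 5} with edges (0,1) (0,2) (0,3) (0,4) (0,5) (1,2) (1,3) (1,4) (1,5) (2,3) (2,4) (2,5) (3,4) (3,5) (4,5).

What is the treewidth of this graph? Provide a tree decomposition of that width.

A single bag containing all 6 vertices is trivially a valid decomposition of width 5. On the other hand G contains the 6-clique {0, 1, 2, 3, 4, 5}. A clique must lie in a single bag of any decomposition, so no decomposition can have width below 5. Combining the bounds, tw(G) = 5.

Treewidth 5.
Bags: B1 = {0, 1, 2, 3, 4, 5}
Tree: (single bag)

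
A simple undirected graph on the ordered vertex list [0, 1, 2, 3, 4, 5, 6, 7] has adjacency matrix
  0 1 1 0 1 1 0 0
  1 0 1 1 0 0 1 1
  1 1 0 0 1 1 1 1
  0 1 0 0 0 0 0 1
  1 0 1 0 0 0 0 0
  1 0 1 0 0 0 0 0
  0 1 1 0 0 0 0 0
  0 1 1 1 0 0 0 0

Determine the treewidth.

A width-2 tree decomposition is:
Bags: B1 = {0, 1, 2}  B2 = {0, 2, 4}  B3 = {1, 2, 6}  B4 = {0, 2, 5}  B5 = {1, 2, 7}  B6 = {1, 3, 7}
Tree: B1–B2, B1–B3, B2–B4, B1–B5, B5–B6
Each bag holds 3 vertices, so the decomposition has width 2, which upper-bounds the treewidth. Conversely, {0, 1, 2} is a clique of size 3, and the vertices of any clique must share a bag in every tree decomposition; so some bag has ≥ 3 vertices and tw(G) ≥ 2. Combining the bounds, tw(G) = 2.

2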